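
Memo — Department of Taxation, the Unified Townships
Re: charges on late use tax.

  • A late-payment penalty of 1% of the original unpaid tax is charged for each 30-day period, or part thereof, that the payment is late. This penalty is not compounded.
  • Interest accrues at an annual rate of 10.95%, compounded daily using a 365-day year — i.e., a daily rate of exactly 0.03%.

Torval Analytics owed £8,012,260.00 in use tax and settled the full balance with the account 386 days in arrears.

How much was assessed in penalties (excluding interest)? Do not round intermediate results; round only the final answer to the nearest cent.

£1,041,593.80

Penalty periods: ⌈386/30⌉ = 13; penalty = 13 × 1% × £8,012,260.00 = £1,041,593.80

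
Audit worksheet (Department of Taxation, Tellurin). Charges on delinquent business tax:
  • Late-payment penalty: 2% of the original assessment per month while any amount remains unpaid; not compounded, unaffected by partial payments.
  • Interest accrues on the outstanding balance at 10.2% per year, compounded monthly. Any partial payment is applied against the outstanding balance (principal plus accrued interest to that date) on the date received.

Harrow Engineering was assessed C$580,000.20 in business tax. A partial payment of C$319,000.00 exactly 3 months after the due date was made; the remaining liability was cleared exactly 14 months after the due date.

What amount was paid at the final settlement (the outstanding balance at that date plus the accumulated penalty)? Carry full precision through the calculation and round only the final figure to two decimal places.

C$465,239.37

Monthly rate = 10.2% ÷ 12 = 0.85%
Balance at month 3: C$580,000.2000 × (1 + 0.0085)^3 = C$594,916.2763…
After C$319,000.00 payment: C$594,916.2763… − C$319,000.00 = C$275,916.2763…
Balance at month 14: C$275,916.2763… × (1 + 0.0085)^11 = C$302,839.3102…
Penalty: 14 × 2% × C$580,000.20 = C$162,400.06…
Final settlement = outstanding balance + penalty = C$302,839.3102… + C$162,400.06… = C$465,239.37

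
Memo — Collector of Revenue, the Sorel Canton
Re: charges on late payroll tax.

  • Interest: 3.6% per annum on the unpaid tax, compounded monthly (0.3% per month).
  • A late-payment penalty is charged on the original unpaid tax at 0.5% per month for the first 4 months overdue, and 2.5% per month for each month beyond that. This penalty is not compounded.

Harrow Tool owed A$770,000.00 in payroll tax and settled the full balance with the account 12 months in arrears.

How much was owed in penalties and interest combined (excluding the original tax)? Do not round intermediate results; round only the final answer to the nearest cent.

Penalty, months 1–4: 4 × 0.5% × A$770,000.00 = A$15,400.00
Penalty, months 5–12: 8 × 2.5% × A$770,000.00 = A$154,000.00
Interest: A$770,000.00 × ((1 + 0.003)^12 − 1) = A$770,000.00 × 0.0366000… = A$28,181.9848…
Penalties + interest = A$169,400.0000 + A$28,181.9848… = A$197,581.98

A$197,581.98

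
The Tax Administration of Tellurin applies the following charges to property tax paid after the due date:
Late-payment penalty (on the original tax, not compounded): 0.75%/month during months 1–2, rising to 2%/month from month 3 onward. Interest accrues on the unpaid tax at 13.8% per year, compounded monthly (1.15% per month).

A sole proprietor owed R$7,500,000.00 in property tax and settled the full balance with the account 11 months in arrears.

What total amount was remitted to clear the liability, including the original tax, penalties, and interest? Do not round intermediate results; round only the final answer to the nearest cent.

R$9,967,729.20

Penalty, months 1–2: 2 × 0.75% × R$7,500,000.00 = R$112,500.00
Penalty, months 3–11: 9 × 2% × R$7,500,000.00 = R$1,350,000.00
Interest: R$7,500,000.00 × ((1 + 0.0115)^11 − 1) = R$7,500,000.00 × 0.1340306… = R$1,005,229.2007…
Total = R$7,500,000.00 + R$1,462,500.0000 + R$1,005,229.2007… = R$9,967,729.20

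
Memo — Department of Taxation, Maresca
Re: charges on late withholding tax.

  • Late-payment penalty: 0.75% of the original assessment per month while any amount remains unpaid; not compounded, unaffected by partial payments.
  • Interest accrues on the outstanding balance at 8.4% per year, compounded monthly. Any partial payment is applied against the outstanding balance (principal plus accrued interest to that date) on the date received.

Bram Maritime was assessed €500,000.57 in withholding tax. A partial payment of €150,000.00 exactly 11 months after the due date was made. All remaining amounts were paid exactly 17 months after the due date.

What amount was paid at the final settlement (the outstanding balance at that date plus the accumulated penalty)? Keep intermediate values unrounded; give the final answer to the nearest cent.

€470,290.96

Monthly rate = 8.4% ÷ 12 = 0.7%
Balance at month 11: €500,000.5700 × (1 + 0.007)^11 = €539,876.8130…
After €150,000.00 payment: €539,876.8130… − €150,000.00 = €389,876.8130…
Balance at month 17: €389,876.8130… × (1 + 0.007)^6 = €406,540.8873…
Penalty: 17 × 0.75% × €500,000.57 = €63,750.07…
Final settlement = outstanding balance + penalty = €406,540.8873… + €63,750.07… = €470,290.96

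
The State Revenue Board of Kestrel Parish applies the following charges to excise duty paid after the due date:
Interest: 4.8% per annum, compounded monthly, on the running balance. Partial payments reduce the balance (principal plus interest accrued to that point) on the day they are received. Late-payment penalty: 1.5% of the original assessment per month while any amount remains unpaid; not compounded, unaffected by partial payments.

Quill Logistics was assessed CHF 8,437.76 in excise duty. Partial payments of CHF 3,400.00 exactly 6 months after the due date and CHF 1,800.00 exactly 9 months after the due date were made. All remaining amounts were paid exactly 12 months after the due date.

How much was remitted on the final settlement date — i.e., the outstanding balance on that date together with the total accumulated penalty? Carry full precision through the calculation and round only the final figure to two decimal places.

CHF 5,066.49

Monthly rate = 4.8% ÷ 12 = 0.4%
Balance at month 6: CHF 8,437.7600 × (1 + 0.004)^6 = CHF 8,642.3021…
After CHF 3,400.00 payment: CHF 8,642.3021… − CHF 3,400.00 = CHF 5,242.3021…
Balance at month 9: CHF 5,242.3021… × (1 + 0.004)^3 = CHF 5,305.4617…
After CHF 1,800.00 payment: CHF 5,305.4617… − CHF 1,800.00 = CHF 3,505.4617…
Balance at month 12: CHF 3,505.4617… × (1 + 0.004)^3 = CHF 3,547.6958…
Penalty: 12 × 1.5% × CHF 8,437.76 = CHF 1,518.80…
Final settlement = outstanding balance + penalty = CHF 3,547.6958… + CHF 1,518.80… = CHF 5,066.49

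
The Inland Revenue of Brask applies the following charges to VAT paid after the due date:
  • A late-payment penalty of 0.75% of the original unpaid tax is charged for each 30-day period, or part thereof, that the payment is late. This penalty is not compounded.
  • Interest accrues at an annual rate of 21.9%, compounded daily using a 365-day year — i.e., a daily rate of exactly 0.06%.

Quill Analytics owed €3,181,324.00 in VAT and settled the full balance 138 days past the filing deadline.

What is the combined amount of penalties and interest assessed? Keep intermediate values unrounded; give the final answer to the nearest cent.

€393,840.11

Penalty periods: ⌈138/30⌉ = 5; penalty = 5 × 0.75% × €3,181,324.00 = €119,299.65
Interest: €3,181,324.00 × ((1 + 0.0006)^138 − 1) = €3,181,324.00 × 0.08629755… = €274,540.4629…
Penalties + interest = €119,299.6500 + €274,540.4629… = €393,840.11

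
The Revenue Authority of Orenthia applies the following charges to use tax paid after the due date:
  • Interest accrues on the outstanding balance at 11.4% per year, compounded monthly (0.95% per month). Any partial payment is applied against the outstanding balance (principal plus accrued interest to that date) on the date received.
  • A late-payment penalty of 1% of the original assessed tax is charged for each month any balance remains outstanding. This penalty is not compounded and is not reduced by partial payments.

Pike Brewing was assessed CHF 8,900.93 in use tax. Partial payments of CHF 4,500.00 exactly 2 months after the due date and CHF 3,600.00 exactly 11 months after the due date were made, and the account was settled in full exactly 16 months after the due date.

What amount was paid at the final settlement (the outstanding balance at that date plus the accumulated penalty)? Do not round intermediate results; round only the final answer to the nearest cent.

CHF 2,867.65

Balance at month 2: CHF 8,900.9300 × (1 + 0.0095)^2 = CHF 9,070.8510…
After CHF 4,500.00 payment: CHF 9,070.8510… − CHF 4,500.00 = CHF 4,570.8510…
Balance at month 11: CHF 4,570.8510… × (1 + 0.0095)^9 = CHF 4,976.8434…
After CHF 3,600.00 payment: CHF 4,976.8434… − CHF 3,600.00 = CHF 1,376.8434…
Balance at month 16: CHF 1,376.8434… × (1 + 0.0095)^5 = CHF 1,443.4979…
Penalty: 16 × 1% × CHF 8,900.93 = CHF 1,424.15…
Final settlement = outstanding balance + penalty = CHF 1,443.4979… + CHF 1,424.15… = CHF 2,867.65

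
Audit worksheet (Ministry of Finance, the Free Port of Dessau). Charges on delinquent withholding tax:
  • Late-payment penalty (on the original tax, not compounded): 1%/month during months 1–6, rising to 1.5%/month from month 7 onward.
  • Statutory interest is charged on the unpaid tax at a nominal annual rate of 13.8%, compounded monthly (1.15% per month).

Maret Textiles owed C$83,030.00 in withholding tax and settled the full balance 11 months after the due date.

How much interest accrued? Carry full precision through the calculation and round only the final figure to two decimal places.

C$11,128.56

Interest: C$83,030.00 × ((1 + 0.0115)^11 − 1) = C$83,030.00 × 0.1340306… = C$11,128.5574…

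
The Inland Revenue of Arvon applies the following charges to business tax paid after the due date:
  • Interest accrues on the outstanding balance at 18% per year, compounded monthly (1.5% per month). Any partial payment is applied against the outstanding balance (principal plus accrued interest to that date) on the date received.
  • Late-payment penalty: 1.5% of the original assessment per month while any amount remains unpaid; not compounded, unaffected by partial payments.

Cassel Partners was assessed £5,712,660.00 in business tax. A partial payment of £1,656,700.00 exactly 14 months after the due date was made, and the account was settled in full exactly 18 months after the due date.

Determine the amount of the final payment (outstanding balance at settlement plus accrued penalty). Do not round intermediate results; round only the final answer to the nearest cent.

Balance at month 14: £5,712,660.0000 × (1 + 0.015)^14 = £7,036,601.6925…
After £1,656,700.00 payment: £7,036,601.6925… − £1,656,700.00 = £5,379,901.6925…
Balance at month 18: £5,379,901.6925… × (1 + 0.015)^4 = £5,710,031.5624…
Penalty: 18 × 1.5% × £5,712,660.00 = £1,542,418.20
Final settlement = outstanding balance + penalty = £5,710,031.5624… + £1,542,418.20 = £7,252,449.76

£7,252,449.76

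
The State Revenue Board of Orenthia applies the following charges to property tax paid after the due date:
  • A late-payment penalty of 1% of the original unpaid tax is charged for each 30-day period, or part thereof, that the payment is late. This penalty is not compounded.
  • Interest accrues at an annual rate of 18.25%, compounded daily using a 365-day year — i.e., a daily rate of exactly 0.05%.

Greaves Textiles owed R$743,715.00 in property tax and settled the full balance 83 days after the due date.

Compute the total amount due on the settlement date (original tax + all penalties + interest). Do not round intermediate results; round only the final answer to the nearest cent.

R$797,531.97

Penalty periods: ⌈83/30⌉ = 3; penalty = 3 × 1% × R$743,715.00 = R$22,311.45
Interest: R$743,715.00 × ((1 + 0.0005)^83 − 1) = R$743,715.00 × 0.04236235… = R$31,505.5158…
Total = R$743,715.00 + R$22,311.4500 + R$31,505.5158… = R$797,531.97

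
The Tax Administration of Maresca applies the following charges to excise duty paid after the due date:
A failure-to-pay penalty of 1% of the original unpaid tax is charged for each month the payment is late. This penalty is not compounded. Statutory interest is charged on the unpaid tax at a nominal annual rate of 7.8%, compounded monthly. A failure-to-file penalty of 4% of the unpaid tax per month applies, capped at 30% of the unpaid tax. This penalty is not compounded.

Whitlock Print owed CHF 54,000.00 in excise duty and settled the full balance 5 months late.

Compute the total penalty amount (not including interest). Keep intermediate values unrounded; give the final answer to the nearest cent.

Failure-to-file: 5 × 4% × CHF 54,000.00 = CHF 10,800.00 (under the 30% cap)
Failure-to-pay penalty = 1% × CHF 54,000.00 × 5 mo = CHF 2,700.00
Total penalty = CHF 10,800.00 + CHF 2,700.00 = CHF 13,500.00

CHF 13,500.00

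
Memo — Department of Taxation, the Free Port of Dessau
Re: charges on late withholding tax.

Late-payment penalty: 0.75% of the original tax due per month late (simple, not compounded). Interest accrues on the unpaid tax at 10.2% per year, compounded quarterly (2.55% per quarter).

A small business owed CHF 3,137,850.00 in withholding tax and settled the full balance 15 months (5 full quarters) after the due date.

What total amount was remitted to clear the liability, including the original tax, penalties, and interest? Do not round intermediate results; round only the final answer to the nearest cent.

Late-payment penalty: 15 × 0.75% × CHF 3,137,850.00 = CHF 353,008.13…
Interest: CHF 3,137,850.00 × ((1 + 0.0255)^5 − 1) = CHF 3,137,850.00 × 0.1341704… = CHF 421,006.7109…
Total = CHF 3,137,850.00 + CHF 353,008.1250 + CHF 421,006.7109… = CHF 3,911,864.84

CHF 3,911,864.84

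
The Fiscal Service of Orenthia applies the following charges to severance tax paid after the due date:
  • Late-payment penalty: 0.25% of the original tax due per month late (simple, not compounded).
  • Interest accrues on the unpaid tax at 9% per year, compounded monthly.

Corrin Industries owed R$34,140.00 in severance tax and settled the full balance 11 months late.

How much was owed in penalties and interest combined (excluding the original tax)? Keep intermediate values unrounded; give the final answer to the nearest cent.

R$3,863.43

Late-payment penalty: 11 × 0.25% × R$34,140.00 = R$938.85
Interest (9%/yr ÷ 12 = 0.75%/month): R$34,140.00 × ((1 + 0.0075)^11 − 1) = R$2,924.5831…
Penalties + interest = R$938.8500 + R$2,924.5831… = R$3,863.43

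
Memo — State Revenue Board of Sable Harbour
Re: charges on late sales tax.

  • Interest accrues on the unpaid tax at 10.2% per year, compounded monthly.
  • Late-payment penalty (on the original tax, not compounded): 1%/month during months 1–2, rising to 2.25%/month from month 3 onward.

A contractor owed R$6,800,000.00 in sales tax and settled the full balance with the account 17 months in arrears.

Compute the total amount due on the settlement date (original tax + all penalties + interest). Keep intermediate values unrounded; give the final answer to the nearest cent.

Penalty, months 1–2: 2 × 1% × R$6,800,000.00 = R$136,000.00
Penalty, months 3–17: 15 × 2.25% × R$6,800,000.00 = R$2,295,000.00
Interest (10.2%/yr ÷ 12 = 0.85%/month): R$6,800,000.00 × ((1 + 0.0085)^17 − 1) = R$1,052,342.8947…
Total = R$6,800,000.00 + R$2,431,000.0000 + R$1,052,342.8947… = R$10,283,342.89

R$10,283,342.89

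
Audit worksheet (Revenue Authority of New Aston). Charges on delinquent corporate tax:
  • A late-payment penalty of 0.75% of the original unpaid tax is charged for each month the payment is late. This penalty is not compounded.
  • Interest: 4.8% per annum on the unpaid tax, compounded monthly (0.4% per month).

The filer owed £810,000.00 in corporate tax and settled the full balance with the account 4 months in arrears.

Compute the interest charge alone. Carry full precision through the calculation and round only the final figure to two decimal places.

£13,037.97

Interest: £810,000.00 × ((1 + 0.004)^4 − 1) = £810,000.00 × 0.0160963… = £13,037.9676…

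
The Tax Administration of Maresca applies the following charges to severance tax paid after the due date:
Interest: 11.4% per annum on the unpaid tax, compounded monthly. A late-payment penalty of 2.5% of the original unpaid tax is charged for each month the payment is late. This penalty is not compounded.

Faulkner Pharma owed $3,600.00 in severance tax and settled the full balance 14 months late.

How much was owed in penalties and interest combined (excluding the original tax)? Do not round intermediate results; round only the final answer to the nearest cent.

Late-payment penalty = 2.5% × $3,600.00 × 14 mo = $1,260.00
Interest (11.4%/yr ÷ 12 = 0.95%/month): $3,600.00 × ((1 + 0.0095)^14 − 1) = $509.5193…
Penalties + interest = $1,260.0000 + $509.5193… = $1,769.52

$1,769.52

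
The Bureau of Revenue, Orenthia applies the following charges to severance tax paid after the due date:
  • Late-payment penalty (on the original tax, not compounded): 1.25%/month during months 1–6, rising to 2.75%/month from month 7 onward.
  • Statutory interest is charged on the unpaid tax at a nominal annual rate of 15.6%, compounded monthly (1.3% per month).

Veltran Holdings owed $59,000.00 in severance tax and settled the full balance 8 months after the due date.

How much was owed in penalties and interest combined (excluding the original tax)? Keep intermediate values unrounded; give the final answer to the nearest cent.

$14,092.57

Penalty, months 1–6: 6 × 1.25% × $59,000.00 = $4,425.00
Penalty, months 7–8: 2 × 2.75% × $59,000.00 = $3,245.00
Interest: $59,000.00 × ((1 + 0.013)^8 − 1) = $59,000.00 × 0.1088571… = $6,422.5661…
Penalties + interest = $7,670.0000 + $6,422.5661… = $14,092.57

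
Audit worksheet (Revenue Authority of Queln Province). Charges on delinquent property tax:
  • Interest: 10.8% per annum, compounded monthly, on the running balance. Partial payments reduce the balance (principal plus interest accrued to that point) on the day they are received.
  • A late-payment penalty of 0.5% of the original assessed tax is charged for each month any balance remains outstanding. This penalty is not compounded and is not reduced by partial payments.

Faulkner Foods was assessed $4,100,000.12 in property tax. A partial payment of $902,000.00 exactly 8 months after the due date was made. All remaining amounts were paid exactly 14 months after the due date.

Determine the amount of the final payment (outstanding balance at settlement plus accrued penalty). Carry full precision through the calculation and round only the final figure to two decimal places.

$3,983,119.45

Monthly rate = 10.8% ÷ 12 = 0.9%
Balance at month 8: $4,100,000.1200 × (1 + 0.009)^8 = $4,404,668.2039…
After $902,000.00 payment: $4,404,668.2039… − $902,000.00 = $3,502,668.2039…
Balance at month 14: $3,502,668.2039… × (1 + 0.009)^6 = $3,696,119.4437…
Penalty: 14 × 0.5% × $4,100,000.12 = $287,000.01…
Final settlement = outstanding balance + penalty = $3,696,119.4437… + $287,000.01… = $3,983,119.45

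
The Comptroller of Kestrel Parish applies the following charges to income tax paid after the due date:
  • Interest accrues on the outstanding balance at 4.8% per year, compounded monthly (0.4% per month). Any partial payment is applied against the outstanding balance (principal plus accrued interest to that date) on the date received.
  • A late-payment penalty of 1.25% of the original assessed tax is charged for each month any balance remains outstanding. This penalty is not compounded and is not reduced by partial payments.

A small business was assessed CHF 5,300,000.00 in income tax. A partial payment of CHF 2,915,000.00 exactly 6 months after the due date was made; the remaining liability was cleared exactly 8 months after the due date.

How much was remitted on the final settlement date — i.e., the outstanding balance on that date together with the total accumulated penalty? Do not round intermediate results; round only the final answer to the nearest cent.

CHF 3,063,626.85

Balance at month 6: CHF 5,300,000.0000 × (1 + 0.004)^6 = CHF 5,428,478.8044…
After CHF 2,915,000.00 payment: CHF 5,428,478.8044… − CHF 2,915,000.00 = CHF 2,513,478.8044…
Balance at month 8: CHF 2,513,478.8044… × (1 + 0.004)^2 = CHF 2,533,626.8505…
Penalty: 8 × 1.25% × CHF 5,300,000.00 = CHF 530,000.00
Final settlement = outstanding balance + penalty = CHF 2,533,626.8505… + CHF 530,000.00 = CHF 3,063,626.85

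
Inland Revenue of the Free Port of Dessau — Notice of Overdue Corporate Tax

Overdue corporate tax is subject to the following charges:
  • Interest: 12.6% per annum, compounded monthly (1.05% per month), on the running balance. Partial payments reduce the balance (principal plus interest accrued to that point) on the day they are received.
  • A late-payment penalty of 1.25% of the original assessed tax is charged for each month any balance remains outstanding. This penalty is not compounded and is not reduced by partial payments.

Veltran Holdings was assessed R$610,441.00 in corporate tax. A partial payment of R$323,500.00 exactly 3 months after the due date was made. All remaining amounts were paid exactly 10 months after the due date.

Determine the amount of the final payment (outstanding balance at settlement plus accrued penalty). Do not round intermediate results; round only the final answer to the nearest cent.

R$405,917.88

Balance at month 3: R$610,441.0000 × (1 + 0.0105)^3 = R$629,872.5015…
After R$323,500.00 payment: R$629,872.5015… − R$323,500.00 = R$306,372.5015…
Balance at month 10: R$306,372.5015… × (1 + 0.0105)^7 = R$329,612.7537…
Penalty: 10 × 1.25% × R$610,441.00 = R$76,305.13…
Final settlement = outstanding balance + penalty = R$329,612.7537… + R$76,305.13… = R$405,917.88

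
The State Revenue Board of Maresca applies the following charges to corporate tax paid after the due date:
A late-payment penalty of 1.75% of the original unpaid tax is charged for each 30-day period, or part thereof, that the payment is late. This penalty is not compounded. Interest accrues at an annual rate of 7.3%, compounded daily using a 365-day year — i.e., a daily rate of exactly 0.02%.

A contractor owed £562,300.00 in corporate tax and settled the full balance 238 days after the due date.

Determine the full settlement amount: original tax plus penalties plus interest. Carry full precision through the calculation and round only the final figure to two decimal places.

Penalty periods: ⌈238/30⌉ = 8; penalty = 8 × 1.75% × £562,300.00 = £78,722.00
Interest: £562,300.00 × ((1 + 0.0002)^238 − 1) = £562,300.00 × 0.04874608… = £27,409.9206…
Total = £562,300.00 + £78,722.0000 + £27,409.9206… = £668,431.92

£668,431.92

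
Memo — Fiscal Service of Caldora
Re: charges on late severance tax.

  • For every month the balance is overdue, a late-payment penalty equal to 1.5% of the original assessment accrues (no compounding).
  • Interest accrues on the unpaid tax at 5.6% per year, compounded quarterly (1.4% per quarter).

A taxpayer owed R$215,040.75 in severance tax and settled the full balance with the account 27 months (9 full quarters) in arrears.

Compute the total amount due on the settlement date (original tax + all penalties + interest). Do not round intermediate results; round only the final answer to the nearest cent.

R$330,795.34

Late-payment penalty = 1.5% × R$215,040.75 × 27 mo = R$87,091.50…
Interest: R$215,040.75 × ((1 + 0.014)^9 − 1) = R$215,040.75 × 0.1332914… = R$28,663.0837…
Total = R$215,040.75 + R$87,091.5038… + R$28,663.0837… = R$330,795.34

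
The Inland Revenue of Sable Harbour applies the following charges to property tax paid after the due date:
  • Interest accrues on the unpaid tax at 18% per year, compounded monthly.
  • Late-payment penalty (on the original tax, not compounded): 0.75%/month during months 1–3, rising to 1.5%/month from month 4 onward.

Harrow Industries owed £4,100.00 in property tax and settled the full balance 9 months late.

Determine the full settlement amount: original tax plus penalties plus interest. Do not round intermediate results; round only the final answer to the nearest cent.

Penalty, months 1–3: 3 × 0.75% × £4,100.00 = £92.25
Penalty, months 4–9: 6 × 1.5% × £4,100.00 = £369.00
Interest (18%/yr ÷ 12 = 1.5%/month): £4,100.00 × ((1 + 0.015)^9 − 1) = £587.8989…
Total = £4,100.00 + £461.2500 + £587.8989… = £5,149.15

£5,149.15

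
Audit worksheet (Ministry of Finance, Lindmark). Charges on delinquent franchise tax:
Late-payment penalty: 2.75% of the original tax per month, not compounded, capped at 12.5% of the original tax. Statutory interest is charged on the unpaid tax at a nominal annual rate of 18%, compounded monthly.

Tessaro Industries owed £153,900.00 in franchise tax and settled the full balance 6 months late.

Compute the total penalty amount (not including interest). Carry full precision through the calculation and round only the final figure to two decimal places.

£19,237.50

Penalty (uncapped): 6 × 2.75% × £153,900.00 = £25,393.50; cap = 12.5% × £153,900.00 = £19,237.50 → penalty = £19,237.50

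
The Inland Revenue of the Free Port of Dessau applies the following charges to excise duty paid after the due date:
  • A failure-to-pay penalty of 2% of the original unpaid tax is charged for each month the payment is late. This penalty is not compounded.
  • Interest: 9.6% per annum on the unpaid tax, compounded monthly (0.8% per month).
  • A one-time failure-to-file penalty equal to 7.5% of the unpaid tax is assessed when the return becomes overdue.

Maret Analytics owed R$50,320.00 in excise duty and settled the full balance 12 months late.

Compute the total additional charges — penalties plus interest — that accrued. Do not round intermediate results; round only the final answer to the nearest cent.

Failure-to-file penalty: 7.5% × R$50,320.00 = R$3,774.00
Failure-to-pay penalty = 2% × R$50,320.00 × 12 mo = R$12,076.80
Interest: R$50,320.00 × ((1 + 0.008)^12 − 1) = R$50,320.00 × 0.1003387… = R$5,049.0431…
Penalties + interest = R$15,850.8000 + R$5,049.0431… = R$20,899.84

R$20,899.84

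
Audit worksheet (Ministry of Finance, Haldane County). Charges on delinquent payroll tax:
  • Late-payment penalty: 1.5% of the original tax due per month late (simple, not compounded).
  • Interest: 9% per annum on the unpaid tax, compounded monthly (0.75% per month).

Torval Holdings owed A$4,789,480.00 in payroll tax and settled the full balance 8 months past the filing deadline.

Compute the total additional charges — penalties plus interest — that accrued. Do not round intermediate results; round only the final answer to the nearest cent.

Late-payment penalty: 8 × 1.5% × A$4,789,480.00 = A$574,737.60
Interest: A$4,789,480.00 × ((1 + 0.0075)^8 − 1) = A$4,789,480.00 × 0.0615988… = A$295,026.4496…
Penalties + interest = A$574,737.6000 + A$295,026.4496… = A$869,764.05

A$869,764.05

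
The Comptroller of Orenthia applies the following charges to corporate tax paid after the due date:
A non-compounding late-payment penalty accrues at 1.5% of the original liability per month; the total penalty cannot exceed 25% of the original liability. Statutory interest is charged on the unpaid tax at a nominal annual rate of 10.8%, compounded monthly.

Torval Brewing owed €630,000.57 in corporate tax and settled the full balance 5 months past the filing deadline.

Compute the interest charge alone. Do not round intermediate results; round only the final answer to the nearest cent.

Interest (10.8%/yr ÷ 12 = 0.9%/month): €630,000.57 × ((1 + 0.009)^5 − 1) = €28,864.9395…

€28,864.94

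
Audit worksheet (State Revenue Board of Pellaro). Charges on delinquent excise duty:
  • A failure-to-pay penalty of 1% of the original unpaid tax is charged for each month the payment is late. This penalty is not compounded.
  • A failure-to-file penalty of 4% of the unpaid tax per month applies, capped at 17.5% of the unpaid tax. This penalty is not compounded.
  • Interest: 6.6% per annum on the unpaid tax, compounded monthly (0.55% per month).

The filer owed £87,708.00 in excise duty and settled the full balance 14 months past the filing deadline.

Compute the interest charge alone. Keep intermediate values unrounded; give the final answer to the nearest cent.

Interest: £87,708.00 × ((1 + 0.0055)^14 − 1) = £87,708.00 × 0.0798142… = £7,000.3471…

£7,000.35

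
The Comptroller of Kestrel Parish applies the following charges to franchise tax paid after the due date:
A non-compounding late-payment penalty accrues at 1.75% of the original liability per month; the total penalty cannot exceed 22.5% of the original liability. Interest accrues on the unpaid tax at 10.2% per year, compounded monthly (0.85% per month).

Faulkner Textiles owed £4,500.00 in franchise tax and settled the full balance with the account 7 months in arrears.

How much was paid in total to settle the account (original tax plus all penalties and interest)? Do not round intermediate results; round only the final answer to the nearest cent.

£5,325.93

Penalty: 7 × 1.75% × £4,500.00 = £551.25 (below the 22.5% cap of £1,012.50)
Interest: £4,500.00 × ((1 + 0.0085)^7 − 1) = £4,500.00 × 0.0610389… = £274.6752…
Total = £4,500.00 + £551.2500 + £274.6752… = £5,325.93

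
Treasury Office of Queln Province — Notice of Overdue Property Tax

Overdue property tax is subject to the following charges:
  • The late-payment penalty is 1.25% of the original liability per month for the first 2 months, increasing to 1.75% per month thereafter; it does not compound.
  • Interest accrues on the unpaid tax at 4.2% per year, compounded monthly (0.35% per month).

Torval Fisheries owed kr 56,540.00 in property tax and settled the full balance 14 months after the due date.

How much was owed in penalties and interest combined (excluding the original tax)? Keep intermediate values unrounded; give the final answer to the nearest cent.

kr 16,121.28

Penalty, months 1–2: 2 × 1.25% × kr 56,540.00 = kr 1,413.50
Penalty, months 3–14: 12 × 1.75% × kr 56,540.00 = kr 11,873.40
Interest: kr 56,540.00 × ((1 + 0.0035)^14 − 1) = kr 56,540.00 × 0.0501305… = kr 2,834.3789…
Penalties + interest = kr 13,286.9000 + kr 2,834.3789… = kr 16,121.28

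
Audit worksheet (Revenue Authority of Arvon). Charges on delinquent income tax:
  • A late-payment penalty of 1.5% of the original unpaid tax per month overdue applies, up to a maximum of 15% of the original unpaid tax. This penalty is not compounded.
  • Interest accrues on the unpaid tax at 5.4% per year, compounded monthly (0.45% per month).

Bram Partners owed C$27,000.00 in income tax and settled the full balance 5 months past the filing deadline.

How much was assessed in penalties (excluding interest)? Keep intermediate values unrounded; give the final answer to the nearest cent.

C$2,025.00

Penalty: 5 × 1.5% × C$27,000.00 = C$2,025.00 (below the 15% cap of C$4,050.00)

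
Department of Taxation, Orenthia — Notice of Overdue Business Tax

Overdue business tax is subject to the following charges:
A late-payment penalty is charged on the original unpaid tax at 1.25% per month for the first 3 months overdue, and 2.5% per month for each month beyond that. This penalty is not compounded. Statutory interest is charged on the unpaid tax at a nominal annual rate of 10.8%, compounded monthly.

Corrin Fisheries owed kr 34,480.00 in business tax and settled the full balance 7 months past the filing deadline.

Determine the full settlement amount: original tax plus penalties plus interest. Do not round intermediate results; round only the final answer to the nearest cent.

kr 41,452.78

Penalty, months 1–3: 3 × 1.25% × kr 34,480.00 = kr 1,293.00
Penalty, months 4–7: 4 × 2.5% × kr 34,480.00 = kr 3,448.00
Interest (10.8%/yr ÷ 12 = 0.9%/month): kr 34,480.00 × ((1 + 0.009)^7 − 1) = kr 2,231.7782…
Total = kr 34,480.00 + kr 4,741.0000 + kr 2,231.7782… = kr 41,452.78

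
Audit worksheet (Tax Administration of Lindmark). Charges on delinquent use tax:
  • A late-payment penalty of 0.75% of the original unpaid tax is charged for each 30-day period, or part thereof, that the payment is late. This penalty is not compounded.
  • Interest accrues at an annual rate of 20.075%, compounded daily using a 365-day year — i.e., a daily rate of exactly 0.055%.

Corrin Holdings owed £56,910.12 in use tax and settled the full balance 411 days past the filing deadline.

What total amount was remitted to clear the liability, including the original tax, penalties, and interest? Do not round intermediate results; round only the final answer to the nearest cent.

Penalty periods: ⌈411/30⌉ = 14; penalty = 14 × 0.75% × £56,910.12 = £5,975.56…
Interest: £56,910.12 × ((1 + 0.00055)^411 − 1) = £56,910.12 × 0.25356045… = £14,430.1554…
Total = £56,910.12 + £5,975.5626 + £14,430.1554… = £77,315.84

£77,315.84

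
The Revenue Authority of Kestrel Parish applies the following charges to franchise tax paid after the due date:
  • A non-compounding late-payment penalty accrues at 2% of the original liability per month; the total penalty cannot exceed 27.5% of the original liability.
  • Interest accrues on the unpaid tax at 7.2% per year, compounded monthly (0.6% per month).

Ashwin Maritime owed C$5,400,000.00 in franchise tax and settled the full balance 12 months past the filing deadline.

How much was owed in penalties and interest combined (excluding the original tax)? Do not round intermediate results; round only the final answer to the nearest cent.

C$1,697,890.51

Penalty: 12 × 2% × C$5,400,000.00 = C$1,296,000.00 (below the 27.5% cap of C$1,485,000.00)
Interest: C$5,400,000.00 × ((1 + 0.006)^12 − 1) = C$5,400,000.00 × 0.0744242… = C$401,890.5057…
Penalties + interest = C$1,296,000.0000 + C$401,890.5057… = C$1,697,890.51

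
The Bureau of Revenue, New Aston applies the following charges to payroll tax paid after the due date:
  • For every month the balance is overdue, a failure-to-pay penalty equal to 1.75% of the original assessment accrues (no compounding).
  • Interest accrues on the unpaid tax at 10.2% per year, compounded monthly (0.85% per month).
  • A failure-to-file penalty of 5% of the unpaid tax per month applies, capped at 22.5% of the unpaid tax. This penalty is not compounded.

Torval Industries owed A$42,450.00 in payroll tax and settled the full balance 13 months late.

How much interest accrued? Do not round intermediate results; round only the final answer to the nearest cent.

Interest: A$42,450.00 × ((1 + 0.0085)^13 − 1) = A$42,450.00 × 0.1163149… = A$4,937.5688…

A$4,937.57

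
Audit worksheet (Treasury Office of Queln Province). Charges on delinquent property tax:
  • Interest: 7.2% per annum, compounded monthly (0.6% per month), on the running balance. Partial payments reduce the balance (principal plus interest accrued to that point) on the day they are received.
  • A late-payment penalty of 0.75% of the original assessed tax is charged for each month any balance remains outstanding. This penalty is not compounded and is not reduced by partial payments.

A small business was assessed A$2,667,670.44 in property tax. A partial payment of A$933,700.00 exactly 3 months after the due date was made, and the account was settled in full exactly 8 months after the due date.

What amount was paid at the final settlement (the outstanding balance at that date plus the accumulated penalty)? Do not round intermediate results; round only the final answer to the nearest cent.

A$1,996,451.22

Balance at month 3: A$2,667,670.4400 × (1 + 0.006)^3 = A$2,715,977.1925…
After A$933,700.00 payment: A$2,715,977.1925… − A$933,700.00 = A$1,782,277.1925…
Balance at month 8: A$1,782,277.1925… × (1 + 0.006)^5 = A$1,836,390.9894…
Penalty: 8 × 0.75% × A$2,667,670.44 = A$160,060.23…
Final settlement = outstanding balance + penalty = A$1,836,390.9894… + A$160,060.23… = A$1,996,451.22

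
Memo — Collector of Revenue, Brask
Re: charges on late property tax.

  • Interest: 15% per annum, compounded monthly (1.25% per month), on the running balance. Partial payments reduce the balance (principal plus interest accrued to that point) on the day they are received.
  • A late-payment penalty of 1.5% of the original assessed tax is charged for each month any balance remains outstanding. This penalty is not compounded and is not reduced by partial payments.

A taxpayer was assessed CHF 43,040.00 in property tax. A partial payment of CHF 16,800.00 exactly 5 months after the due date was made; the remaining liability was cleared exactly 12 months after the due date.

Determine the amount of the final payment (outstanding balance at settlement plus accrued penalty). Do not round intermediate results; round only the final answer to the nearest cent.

Balance at month 5: CHF 43,040.0000 × (1 + 0.0125)^5 = CHF 45,798.0959…
After CHF 16,800.00 payment: CHF 45,798.0959… − CHF 16,800.00 = CHF 28,998.0959…
Balance at month 12: CHF 28,998.0959… × (1 + 0.0125)^7 = CHF 31,632.5865…
Penalty: 12 × 1.5% × CHF 43,040.00 = CHF 7,747.20
Final settlement = outstanding balance + penalty = CHF 31,632.5865… + CHF 7,747.20 = CHF 39,379.79

CHF 39,379.79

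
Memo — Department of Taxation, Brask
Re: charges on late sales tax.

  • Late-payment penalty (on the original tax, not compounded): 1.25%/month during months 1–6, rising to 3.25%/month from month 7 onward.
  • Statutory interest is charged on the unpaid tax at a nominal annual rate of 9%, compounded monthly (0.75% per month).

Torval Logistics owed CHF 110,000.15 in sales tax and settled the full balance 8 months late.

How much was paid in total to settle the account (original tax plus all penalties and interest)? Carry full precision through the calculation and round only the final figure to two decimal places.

Penalty, months 1–6: 6 × 1.25% × CHF 110,000.15 = CHF 8,250.01…
Penalty, months 7–8: 2 × 3.25% × CHF 110,000.15 = CHF 7,150.01…
Interest: CHF 110,000.15 × ((1 + 0.0075)^8 − 1) = CHF 110,000.15 × 0.0615988… = CHF 6,775.8825…
Total = CHF 110,000.15 + CHF 15,400.0210 + CHF 6,775.8825… = CHF 132,176.05

CHF 132,176.05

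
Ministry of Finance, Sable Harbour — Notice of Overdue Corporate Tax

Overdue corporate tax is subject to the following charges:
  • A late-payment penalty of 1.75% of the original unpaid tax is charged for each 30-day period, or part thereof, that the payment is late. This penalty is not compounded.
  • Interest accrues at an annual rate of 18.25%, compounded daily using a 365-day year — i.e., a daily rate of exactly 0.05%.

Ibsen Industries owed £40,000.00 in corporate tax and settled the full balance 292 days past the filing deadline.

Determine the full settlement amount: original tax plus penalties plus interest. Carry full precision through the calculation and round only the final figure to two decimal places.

Penalty periods: ⌈292/30⌉ = 10; penalty = 10 × 1.75% × £40,000.00 = £7,000.00
Interest: £40,000.00 × ((1 + 0.0005)^292 − 1) = £40,000.00 × 0.15715397… = £6,286.1586…
Total = £40,000.00 + £7,000.0000 + £6,286.1586… = £53,286.16

£53,286.16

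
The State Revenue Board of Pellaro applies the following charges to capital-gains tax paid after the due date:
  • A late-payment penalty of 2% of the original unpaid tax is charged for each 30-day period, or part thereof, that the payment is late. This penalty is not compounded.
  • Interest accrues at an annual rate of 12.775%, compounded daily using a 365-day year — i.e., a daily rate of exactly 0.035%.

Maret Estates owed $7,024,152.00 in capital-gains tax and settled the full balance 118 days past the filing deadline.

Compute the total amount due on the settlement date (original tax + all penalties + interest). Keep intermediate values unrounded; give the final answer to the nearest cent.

$7,882,202.58

Penalty periods: ⌈118/30⌉ = 4; penalty = 4 × 2% × $7,024,152.00 = $561,932.16
Interest: $7,024,152.00 × ((1 + 0.00035)^118 − 1) = $7,024,152.00 × 0.04215718… = $296,118.4234…
Total = $7,024,152.00 + $561,932.1600 + $296,118.4234… = $7,882,202.58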